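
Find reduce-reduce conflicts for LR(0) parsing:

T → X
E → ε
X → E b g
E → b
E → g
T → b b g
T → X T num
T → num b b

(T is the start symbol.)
Yes — I3: [E → .] vs [T → X .]

Augment with T' → T and build the canonical LR(0) collection (I0 = CLOSURE({[T' → . T]}), then GOTO on every symbol after a dot until no new states appear). It has 15 states:
  I0: { [E → . b], [E → . g], [E → .], [T → . X T num], [T → . X], [T → . b b g], [T → . num b b], [T' → . T], [X → . E b g] }  — shift, reduce
  I1: { [X → E . b g] }  — shift
  I2: { [T' → T .] }  — accept
  I3: { [E → . b], [E → . g], [E → .], [T → . X T num], [T → . X], [T → . b b g], [T → . num b b], [T → X . T num], [T → X .], [X → . E b g] }  — shift, 2 reduces
  I4: { [E → b .], [T → b . b g] }  — shift, reduce
  I5: { [E → g .] }  — reduce
  I6: { [T → num . b b] }  — shift
  I7: { [T → num b . b] }  — shift
  I8: { [T → num b b .] }  — reduce
  I9: { [T → b b . g] }  — shift
  I10: { [T → b b g .] }  — reduce
  I11: { [T → X T . num] }  — shift
  I12: { [T → X T num .] }  — reduce
  I13: { [X → E b . g] }  — shift
  I14: { [X → E b g .] }  — reduce

I3 contains complete items [E → .], [T → X .] — reduce-reduce conflict.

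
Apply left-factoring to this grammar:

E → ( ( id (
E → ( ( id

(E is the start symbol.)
E → ( ( id E'
E' → (
E' → ε

Left-factoring transforms A → αβ₁ | αβ₂ into A → αA' and A' → β₁ | β₂
(α is the longest common prefix among the alternatives). Repeat until
no nonterminal has two alternatives with a common prefix.

Round 1: E has alternatives sharing prefix '( ( id'. Introduce E': E → ( ( id E'
  Add: E' → (
  Add: E' → ε

No remaining common prefixes — done.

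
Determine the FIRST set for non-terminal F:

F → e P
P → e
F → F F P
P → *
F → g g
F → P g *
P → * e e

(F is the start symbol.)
{ '*', 'e', 'g' }

FIRST sets of the other non-terminals involved (by the same procedure, iterated to a fixed point):
  FIRST(P) = { '*', 'e' }

From F → e P:
  - e is a terminal: add 'e' and stop
From F → F F P:
  - F is the symbol being defined: contributes nothing new
    F is not nullable, so stop
From F → g g:
  - g is a terminal: add 'g' and stop
From F → P g *:
  - P is a non-terminal: add FIRST(P) \ {ε} = { '*', 'e' }
    P is not nullable, so stop

Collecting: FIRST(F) = { '*', 'e', 'g' }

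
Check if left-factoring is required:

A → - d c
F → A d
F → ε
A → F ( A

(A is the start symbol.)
Left-factoring is needed when two productions for the same non-terminal
share a common prefix on the right-hand side.

Productions for A:
  A → - d c
  A → F ( A
Productions for F:
  F → A d
  F → ε

No common prefixes found.

Answer: No, left-factoring is not needed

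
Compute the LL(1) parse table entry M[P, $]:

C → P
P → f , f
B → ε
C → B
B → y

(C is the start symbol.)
To find M[P, $], we find productions for P where $ is in the predict set (PREDICT(N → α) = (FIRST(α) \ {ε}) ∪ (FOLLOW(N) if α ⇒* ε)).

P → f , f: PREDICT = { 'f' }

M[P, $] is empty (no production applies)

Answer: Empty (error entry)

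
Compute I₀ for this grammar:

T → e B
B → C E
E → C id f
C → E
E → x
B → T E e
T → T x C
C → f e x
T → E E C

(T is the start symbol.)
{ [C → . E], [C → . f e x], [E → . C id f], [E → . x], [T → . E E C], [T → . T x C], [T → . e B], [T' → . T] }

First, augment the grammar with T' → T
I₀ = CLOSURE({ [T' → . T] }):
  [T' → . T] has the dot before T: add [T → . e B], [T → . T x C], [T → . E E C]
  [T → . E E C] has the dot before E: add [E → . C id f], [E → . x]
  [E → . C id f] has the dot before C: add [C → . E], [C → . f e x]
No further items can be added.

I₀ = { [C → . E], [C → . f e x], [E → . C id f], [E → . x], [T → . E E C], [T → . T x C], [T → . e B], [T' → . T] }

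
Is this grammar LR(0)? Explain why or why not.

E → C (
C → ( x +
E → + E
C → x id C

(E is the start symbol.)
A grammar is LR(0) if no state in the canonical LR(0) collection has:
  - both a shift item (dot before a terminal) and a complete item (shift-reduce conflict), or
  - two or more complete items (reduce-reduce conflict; the accept item [E' → E .] counts as a complete item here).

Augment with E' → E and build the canonical LR(0) collection (I0 = CLOSURE({[E' → . E]}), then GOTO on every symbol after a dot until no new states appear). It has 12 states:
  I0: { [C → . ( x +], [C → . x id C], [E → . + E], [E → . C (], [E' → . E] }  — shift
  I1: { [C → ( . x +] }  — shift
  I2: { [C → . ( x +], [C → . x id C], [E → + . E], [E → . + E], [E → . C (] }  — shift
  I3: { [E → C . (] }  — shift
  I4: { [E' → E .] }  — accept
  I5: { [C → x . id C] }  — shift
  I6: { [C → . ( x +], [C → . x id C], [C → x id . C] }  — shift
  I7: { [C → x id C .] }  — reduce
  I8: { [E → C ( .] }  — reduce
  I9: { [E → + E .] }  — reduce
  I10: { [C → ( x . +] }  — shift
  I11: { [C → ( x + .] }  — reduce

Every state is either a pure shift/goto state or contains exactly one complete item and nothing to shift — no conflicts. The grammar is LR(0).

Answer: Yes, the grammar is LR(0)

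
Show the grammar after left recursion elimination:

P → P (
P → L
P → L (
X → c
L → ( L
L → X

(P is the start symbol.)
P → L P'
P → L ( P'
P' → ( P'
P' → ε
X → c
L → ( L
L → X

P is directly left-recursive. The standard transformation for
  A → A α₁ | ... | A α_m | β₁ | ... | β_n
is
  A  → β₁ A' | ... | β_n A'
  A' → α₁ A' | ... | α_m A' | ε

P → L becomes P → L P'
P → L ( becomes P → L ( P'
P → P ( becomes P' → ( P'
Add P' → ε

Productions for other non-terminals are unchanged:
  X → c
  L → ( L
  L → X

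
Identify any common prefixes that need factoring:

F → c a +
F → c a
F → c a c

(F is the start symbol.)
Yes, F has productions with common prefix 'c a'

Left-factoring is needed when two productions for the same non-terminal
share a common prefix on the right-hand side.

Productions for F:
  F → c a +
  F → c a
  F → c a c

Found common prefix 'c a' in productions for F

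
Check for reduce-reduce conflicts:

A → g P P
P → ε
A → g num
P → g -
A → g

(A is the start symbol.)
Yes — I2: [A → g .] vs [P → .]

A reduce-reduce conflict occurs when an LR(0) state has two complete items [A → α .] and [B → β .] — both call for a reduction, and with no lookahead the parser cannot choose between them.

Augment with A' → A and build the canonical LR(0) collection (I0 = CLOSURE({[A' → . A]}), then GOTO on every symbol after a dot until no new states appear). It has 8 states:
  I0: { [A → . g P P], [A → . g num], [A → . g], [A' → . A] }  — shift
  I1: { [A' → A .] }  — accept
  I2: { [A → g . P P], [A → g . num], [A → g .], [P → . g -], [P → .] }  — shift, 2 reduces
  I3: { [A → g P . P], [P → . g -], [P → .] }  — shift, reduce
  I4: { [P → g . -] }  — shift
  I5: { [A → g num .] }  — reduce
  I6: { [P → g - .] }  — reduce
  I7: { [A → g P P .] }  — reduce

I2 contains complete items [A → g .], [P → .] — reduce-reduce conflict.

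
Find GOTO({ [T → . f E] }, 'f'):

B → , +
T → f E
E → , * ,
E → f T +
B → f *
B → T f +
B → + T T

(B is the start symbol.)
GOTO(I, 'f') = CLOSURE({ [A → αX.β] : [A → α.Xβ] ∈ I, X = 'f' })

Items with dot before 'f', with the dot advanced:
  [T → . f E] → [T → f . E]
Closure of the advanced items:
  [T → f . E] has the dot before E: add [E → . , * ,], [E → . f T +]

GOTO = { [E → . , * ,], [E → . f T +], [T → f . E] }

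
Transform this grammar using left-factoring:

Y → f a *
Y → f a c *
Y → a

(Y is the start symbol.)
Left-factoring transforms A → αβ₁ | αβ₂ into A → αA' and A' → β₁ | β₂
(α is the longest common prefix among the alternatives). Repeat until
no nonterminal has two alternatives with a common prefix.

Round 1: Y has alternatives sharing prefix 'f a'. Introduce Y': Y → f a Y'
  Add: Y' → *
  Add: Y' → c *

No remaining common prefixes — done.

Resulting grammar:
Y → f a Y'
Y' → *
Y' → c *
Y → a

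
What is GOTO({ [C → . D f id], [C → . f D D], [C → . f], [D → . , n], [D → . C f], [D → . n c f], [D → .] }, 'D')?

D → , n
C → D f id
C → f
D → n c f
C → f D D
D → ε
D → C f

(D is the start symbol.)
GOTO(I, 'D') = CLOSURE({ [A → αX.β] : [A → α.Xβ] ∈ I, X = 'D' })

Items with dot before 'D', with the dot advanced:
  [C → . D f id] → [C → D . f id]
Closure adds nothing (no advanced item has the dot before a non-terminal).

GOTO = { [C → D . f id] }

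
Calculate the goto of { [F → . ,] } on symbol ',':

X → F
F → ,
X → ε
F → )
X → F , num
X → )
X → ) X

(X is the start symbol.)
{ [F → , .] }

GOTO(I, ',') = CLOSURE({ [A → αX.β] : [A → α.Xβ] ∈ I, X = ',' })

Items with dot before ',', with the dot advanced:
  [F → . ,] → [F → , .]
Closure adds nothing (no advanced item has the dot before a non-terminal).

GOTO = { [F → , .] }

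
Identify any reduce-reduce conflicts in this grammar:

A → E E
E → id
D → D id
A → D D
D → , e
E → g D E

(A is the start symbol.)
Yes — I9: [D → D id .] vs [E → id .]

A reduce-reduce conflict occurs when an LR(0) state has two complete items [A → α .] and [B → β .] — both call for a reduction, and with no lookahead the parser cannot choose between them.

Augment with A' → A and build the canonical LR(0) collection (I0 = CLOSURE({[A' → . A]}), then GOTO on every symbol after a dot until no new states appear). It has 14 states:
  I0: { [A → . D D], [A → . E E], [A' → . A], [D → . , e], [D → . D id], [E → . g D E], [E → . id] }  — shift
  I1: { [D → , . e] }  — shift
  I2: { [A' → A .] }  — accept
  I3: { [A → D . D], [D → . , e], [D → . D id], [D → D . id] }  — shift
  I4: { [A → E . E], [E → . g D E], [E → . id] }  — shift
  I5: { [D → . , e], [D → . D id], [E → g . D E] }  — shift
  I6: { [E → id .] }  — reduce
  I7: { [D → D . id], [E → . g D E], [E → . id], [E → g D . E] }  — shift
  I8: { [E → g D E .] }  — reduce
  I9: { [D → D id .], [E → id .] }  — 2 reduces
  I10: { [A → E E .] }  — reduce
  I11: { [A → D D .], [D → D . id] }  — shift, reduce
  I12: { [D → D id .] }  — reduce
  I13: { [D → , e .] }  — reduce

I9 contains complete items [D → D id .], [E → id .] — reduce-reduce conflict.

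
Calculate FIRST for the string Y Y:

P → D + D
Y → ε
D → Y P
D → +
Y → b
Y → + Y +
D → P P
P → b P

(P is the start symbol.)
FIRST sets of the non-terminals involved (from the grammar, by fixed-point iteration):
  FIRST(Y) = { '+', 'b', ε }

To compute FIRST(Y Y), process the symbols left to right:
Symbol Y is a non-terminal. Add FIRST(Y) \ {ε} = { '+', 'b' }
Y is nullable (ε ∈ FIRST(Y)), continue to the next symbol.
Symbol Y is a non-terminal. Add FIRST(Y) \ {ε} = { '+', 'b' }
Y is nullable (ε ∈ FIRST(Y)), continue to the next symbol.
All symbols are nullable, so ε is in the result.
FIRST(Y Y) = { '+', 'b', ε }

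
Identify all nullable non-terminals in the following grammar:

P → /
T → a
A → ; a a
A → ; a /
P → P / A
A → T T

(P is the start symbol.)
There are no ε-productions, so no non-terminal can derive ε.
No non-terminals are nullable.

Answer: None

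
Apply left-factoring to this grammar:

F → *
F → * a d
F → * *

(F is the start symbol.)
Left-factoring transforms A → αβ₁ | αβ₂ into A → αA' and A' → β₁ | β₂
(α is the longest common prefix among the alternatives). Repeat until
no nonterminal has two alternatives with a common prefix.

Round 1: F has alternatives sharing prefix '*'. Introduce F': F → * F'
  Add: F' → ε
  Add: F' → a d
  Add: F' → *

No remaining common prefixes — done.

Resulting grammar:
F → * F'
F' → ε
F' → a d
F' → *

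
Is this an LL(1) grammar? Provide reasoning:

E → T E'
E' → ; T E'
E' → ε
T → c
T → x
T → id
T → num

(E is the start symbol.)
Relevant sets:
  FOLLOW(E') = { $ }

For E':
  PREDICT(E' → ';' T E') = { ';' }
  PREDICT(E' → ε) = { $ }
For T:
  PREDICT(T → c) = { 'c' }
  PREDICT(T → x) = { 'x' }
  PREDICT(T → id) = { 'id' }
  PREDICT(T → num) = { 'num' }
E has a single production, so nothing to check there.

All predict sets are disjoint. The grammar IS LL(1).

Answer: Yes, the grammar is LL(1).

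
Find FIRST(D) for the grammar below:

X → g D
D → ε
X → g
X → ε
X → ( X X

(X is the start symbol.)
{ ε }

From D → ε:
  - ε-production, so ε ∈ FIRST(D)

Collecting: FIRST(D) = { ε }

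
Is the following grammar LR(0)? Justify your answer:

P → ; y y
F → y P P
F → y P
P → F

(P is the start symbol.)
No. Shift-reduce conflict between [F → y P .] and [F → . y P]

A grammar is LR(0) if no state in the canonical LR(0) collection has:
  - both a shift item (dot before a terminal) and a complete item (shift-reduce conflict), or
  - two or more complete items (reduce-reduce conflict; the accept item [P' → P .] counts as a complete item here).

Augment with P' → P and build the canonical LR(0) collection (I0 = CLOSURE({[P' → . P]}), then GOTO on every symbol after a dot until no new states appear). It has 9 states:
  I0: { [F → . y P P], [F → . y P], [P → . ; y y], [P → . F], [P' → . P] }  — shift
  I1: { [P → ; . y y] }  — shift
  I2: { [P → F .] }  — reduce
  I3: { [P' → P .] }  — accept
  I4: { [F → . y P P], [F → . y P], [F → y . P P], [F → y . P], [P → . ; y y], [P → . F] }  — shift
  I5: { [F → . y P P], [F → . y P], [F → y P . P], [F → y P .], [P → . ; y y], [P → . F] }  — shift, reduce
  I6: { [F → y P P .] }  — reduce
  I7: { [P → ; y . y] }  — shift
  I8: { [P → ; y y .] }  — reduce

Conflict in state I5:
  Shift-reduce conflict between [F → y P .] and [F → . y P]
So the grammar is NOT LR(0).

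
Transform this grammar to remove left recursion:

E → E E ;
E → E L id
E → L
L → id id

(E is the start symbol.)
E is directly left-recursive. The standard transformation for
  A → A α₁ | ... | A α_m | β₁ | ... | β_n
is
  A  → β₁ A' | ... | β_n A'
  A' → α₁ A' | ... | α_m A' | ε

E → L becomes E → L E'
E → E E ; becomes E' → E ; E'
E → E L id becomes E' → L id E'
Add E' → ε

Productions for other non-terminals are unchanged:
  L → id id

Resulting grammar:
E → L E'
E' → E ; E'
E' → L id E'
E' → ε
L → id id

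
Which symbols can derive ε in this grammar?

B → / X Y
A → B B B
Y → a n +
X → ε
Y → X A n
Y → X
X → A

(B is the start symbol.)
{ 'X', 'Y' }

ε-productions: X → ε
So X is immediately nullable.
Y → X: every symbol on the right is nullable, so Y is nullable too.
No further non-terminal can be added: every production for the remaining non-terminals contains a terminal or a non-nullable non-terminal.
Nullable = { 'X', 'Y' }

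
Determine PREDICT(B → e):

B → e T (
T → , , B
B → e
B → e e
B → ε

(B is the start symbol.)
PREDICT(B → e) = (FIRST(RHS) \ {ε}) ∪ (FOLLOW(B) if ε ∈ FIRST(RHS), i.e. RHS ⇒* ε)
FIRST(e) = { 'e' }
ε ∉ FIRST(e), so FOLLOW(B) is not added.
PREDICT(B → e) = { 'e' }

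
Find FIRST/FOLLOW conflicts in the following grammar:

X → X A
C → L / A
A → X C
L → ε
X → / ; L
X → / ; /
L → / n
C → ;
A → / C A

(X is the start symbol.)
Nullable non-terminals: L.

L: nullable alternative(s) L → ε; FOLLOW(L) = { $, '/', ';' }
  L → ε: FIRST \ {ε} = { } — this is the only nullable alternative, skip
  L → / n: FIRST \ {ε} = { '/' } — overlaps FOLLOW(L) on { '/' }: CONFLICT

A, C, X have no nullable alternative, so no FIRST/FOLLOW check is needed there.

So the grammar has 1 FIRST/FOLLOW conflict (marked CONFLICT above).

Answer: Yes. L → '/' n with FOLLOW(L) on { '/' }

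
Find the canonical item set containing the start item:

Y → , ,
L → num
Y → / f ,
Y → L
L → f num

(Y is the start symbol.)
First, augment the grammar with Y' → Y
I₀ = CLOSURE({ [Y' → . Y] }):
  [Y' → . Y] has the dot before Y: add [Y → . , ,], [Y → . / f ,], [Y → . L]
  [Y → . L] has the dot before L: add [L → . num], [L → . f num]
No further items can be added.

I₀ = { [L → . f num], [L → . num], [Y → . , ,], [Y → . / f ,], [Y → . L], [Y' → . Y] }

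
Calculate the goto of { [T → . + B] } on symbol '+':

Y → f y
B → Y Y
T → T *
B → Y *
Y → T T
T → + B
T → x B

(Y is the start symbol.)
GOTO(I, '+') = CLOSURE({ [A → αX.β] : [A → α.Xβ] ∈ I, X = '+' })

Items with dot before '+', with the dot advanced:
  [T → . + B] → [T → + . B]
Closure of the advanced items:
  [T → + . B] has the dot before B: add [B → . Y Y], [B → . Y *]
  [B → . Y Y] has the dot before Y: add [Y → . f y], [Y → . T T]
  [Y → . T T] has the dot before T: add [T → . T *], [T → . + B], [T → . x B]

GOTO = { [B → . Y *], [B → . Y Y], [T → + . B], [T → . + B], [T → . T *], [T → . x B], [Y → . T T], [Y → . f y] }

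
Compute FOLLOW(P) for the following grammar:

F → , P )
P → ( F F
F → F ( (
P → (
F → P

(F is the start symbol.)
In F → , P ): P is followed by ')', add FIRST(')') \ {ε} = { ')' }
In F → P: P is at the end, add FOLLOW(F)

The FOLLOW sets referred to above (computed the same way, to a fixed point):
  FOLLOW(F) = { $, '(', ')', ',' }

Taking the union: FOLLOW(P) = { $, '(', ')', ',' }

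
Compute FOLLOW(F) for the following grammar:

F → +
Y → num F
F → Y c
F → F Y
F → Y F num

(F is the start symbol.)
{ $, '+', 'c', 'num' }

F is the start symbol, so $ ∈ FOLLOW(F).
In Y → num F: F is at the end, add FOLLOW(Y)
In F → F Y: F is followed by Y, add FIRST(Y) \ {ε} = { 'num' }
In F → Y F num: F is followed by num, add FIRST(num) \ {ε} = { 'num' }

The FOLLOW sets referred to above (computed the same way, to a fixed point):
  FOLLOW(Y) = { $, '+', 'c', 'num' }

Taking the union: FOLLOW(F) = { $, '+', 'c', 'num' }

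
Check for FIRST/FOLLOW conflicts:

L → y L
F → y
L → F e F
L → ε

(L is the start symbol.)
A FIRST/FOLLOW conflict occurs when a non-terminal N has a nullable alternative N → β (β ⇒* ε) and another alternative N → α with FIRST(α) ∩ FOLLOW(N) ≠ ∅: on such a lookahead the parser cannot decide between expanding α and letting N vanish via β.

Nullable non-terminals: L.
FIRST sets used below: FIRST(F) = { 'y' }

L: nullable alternative(s) L → ε; FOLLOW(L) = { $ }
  L → y L: FIRST \ {ε} = { 'y' } — disjoint from FOLLOW(L)
  L → F e F: FIRST \ {ε} = { 'y' } — disjoint from FOLLOW(L)
  L → ε: FIRST \ {ε} = { } — this is the only nullable alternative, skip

F has no nullable alternative, so no FIRST/FOLLOW check is needed there.

No FIRST/FOLLOW conflicts found.

Answer: No FIRST/FOLLOW conflicts.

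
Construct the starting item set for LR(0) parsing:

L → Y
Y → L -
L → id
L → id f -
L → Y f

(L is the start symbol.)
First, augment the grammar with L' → L
I₀ = CLOSURE({ [L' → . L] }):
  [L' → . L] has the dot before L: add [L → . Y], [L → . id], [L → . id f -], [L → . Y f]
  [L → . Y] has the dot before Y: add [Y → . L -]
No further items can be added.

I₀ = { [L → . Y f], [L → . Y], [L → . id f -], [L → . id], [L' → . L], [Y → . L -] }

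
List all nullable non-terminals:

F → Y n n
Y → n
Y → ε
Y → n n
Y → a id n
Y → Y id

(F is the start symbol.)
{ 'Y' }

ε-productions: Y → ε
So Y is immediately nullable.
No further non-terminal can be added: every production for the remaining non-terminals contains a terminal or a non-nullable non-terminal.
Nullable = { 'Y' }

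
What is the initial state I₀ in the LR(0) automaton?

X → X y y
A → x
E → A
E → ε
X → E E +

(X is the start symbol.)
{ [A → . x], [E → . A], [E → .], [X → . E E +], [X → . X y y], [X' → . X] }

First, augment the grammar with X' → X
I₀ = CLOSURE({ [X' → . X] }):
  [X' → . X] has the dot before X: add [X → . X y y], [X → . E E +]
  [X → . E E +] has the dot before E: add [E → . A], [E → .]
  [E → . A] has the dot before A: add [A → . x]
No further items can be added.

I₀ = { [A → . x], [E → . A], [E → .], [X → . E E +], [X → . X y y], [X' → . X] }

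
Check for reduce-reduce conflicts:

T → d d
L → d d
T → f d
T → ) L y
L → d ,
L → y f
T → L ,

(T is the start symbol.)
Augment with T' → T and build the canonical LR(0) collection (I0 = CLOSURE({[T' → . T]}), then GOTO on every symbol after a dot until no new states appear). It has 16 states:
  I0: { [L → . d ,], [L → . d d], [L → . y f], [T → . ) L y], [T → . L ,], [T → . d d], [T → . f d], [T' → . T] }  — shift
  I1: { [L → . d ,], [L → . d d], [L → . y f], [T → ) . L y] }  — shift
  I2: { [T → L . ,] }  — shift
  I3: { [T' → T .] }  — accept
  I4: { [L → d . ,], [L → d . d], [T → d . d] }  — shift
  I5: { [T → f . d] }  — shift
  I6: { [L → y . f] }  — shift
  I7: { [L → y f .] }  — reduce
  I8: { [T → f d .] }  — reduce
  I9: { [L → d , .] }  — reduce
  I10: { [L → d d .], [T → d d .] }  — 2 reduces
  I11: { [T → L , .] }  — reduce
  I12: { [T → ) L . y] }  — shift
  I13: { [L → d . ,], [L → d . d] }  — shift
  I14: { [L → d d .] }  — reduce
  I15: { [T → ) L y .] }  — reduce

I10 contains complete items [L → d d .], [T → d d .] — reduce-reduce conflict.

Answer: Yes — I10: [L → d d .] vs [T → d d .]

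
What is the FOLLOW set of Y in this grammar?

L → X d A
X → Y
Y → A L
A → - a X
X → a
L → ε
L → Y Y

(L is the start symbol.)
{ $, '-', 'a', 'd' }

To compute FOLLOW(Y), find every occurrence of Y on a right-hand side N → α Y β: add FIRST(β) \ {ε}, and if β is empty or nullable also add FOLLOW(N). Iterate to a fixed point.

In X → Y: Y is at the end, add FOLLOW(X)
In L → Y Y: Y is followed by Y, add FIRST(Y) \ {ε} = { '-' }
In L → Y Y: Y is at the end, add FOLLOW(L)

The FOLLOW sets referred to above (computed the same way, to a fixed point):
  FOLLOW(X) = { $, '-', 'a', 'd' }
  FOLLOW(L) = { $, '-', 'a', 'd' }

Taking the union: FOLLOW(Y) = { $, '-', 'a', 'd' }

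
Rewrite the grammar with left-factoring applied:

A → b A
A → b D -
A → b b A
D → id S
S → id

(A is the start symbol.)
A → b A'
A' → A
A' → D -
A' → b A
D → id S
S → id

Left-factoring transforms A → αβ₁ | αβ₂ into A → αA' and A' → β₁ | β₂
(α is the longest common prefix among the alternatives). Repeat until
no nonterminal has two alternatives with a common prefix.

Round 1: A has alternatives sharing prefix 'b'. Introduce A': A → b A'
  Add: A' → A
  Add: A' → D -
  Add: A' → b A

No remaining common prefixes — done.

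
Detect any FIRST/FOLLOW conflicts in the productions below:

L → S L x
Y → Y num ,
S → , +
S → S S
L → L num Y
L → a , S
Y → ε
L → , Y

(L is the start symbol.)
Nullable non-terminals: Y.
FIRST sets used below: FIRST(Y) = { 'num', ε }

Y: nullable alternative(s) Y → ε; FOLLOW(Y) = { $, 'num', 'x' }
  Y → Y num ,: FIRST \ {ε} = { 'num' } — overlaps FOLLOW(Y) on { 'num' }: CONFLICT
  Y → ε: FIRST \ {ε} = { } — this is the only nullable alternative, skip

L, S have no nullable alternative, so no FIRST/FOLLOW check is needed there.

So the grammar has 1 FIRST/FOLLOW conflict (marked CONFLICT above).

Answer: Yes. Y → Y num ',' with FOLLOW(Y) on { 'num' }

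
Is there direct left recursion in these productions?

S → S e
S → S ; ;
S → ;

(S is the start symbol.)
Direct left recursion occurs when N → N α for some non-terminal N (the right-hand side begins with the left-hand side itself).

S → S e: LEFT RECURSIVE (starts with S)
S → S ; ;: LEFT RECURSIVE (starts with S)
S → ;: starts with ';'

The grammar has direct left recursion on: S.

Answer: Yes, S is left-recursive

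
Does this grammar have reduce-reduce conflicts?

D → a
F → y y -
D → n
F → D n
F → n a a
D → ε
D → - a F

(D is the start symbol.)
Augment with D' → D and build the canonical LR(0) collection (I0 = CLOSURE({[D' → . D]}), then GOTO on every symbol after a dot until no new states appear). It has 15 states:
  I0: { [D → . - a F], [D → . a], [D → . n], [D → .], [D' → . D] }  — shift, reduce
  I1: { [D → - . a F] }  — shift
  I2: { [D' → D .] }  — accept
  I3: { [D → a .] }  — reduce
  I4: { [D → n .] }  — reduce
  I5: { [D → - a . F], [D → . - a F], [D → . a], [D → . n], [D → .], [F → . D n], [F → . n a a], [F → . y y -] }  — shift, reduce
  I6: { [F → D . n] }  — shift
  I7: { [D → - a F .] }  — reduce
  I8: { [D → n .], [F → n . a a] }  — shift, reduce
  I9: { [F → y . y -] }  — shift
  I10: { [F → y y . -] }  — shift
  I11: { [F → y y - .] }  — reduce
  I12: { [F → n a . a] }  — shift
  I13: { [F → n a a .] }  — reduce
  I14: { [F → D n .] }  — reduce

No state contains more than one complete item.

Answer: No reduce-reduce conflicts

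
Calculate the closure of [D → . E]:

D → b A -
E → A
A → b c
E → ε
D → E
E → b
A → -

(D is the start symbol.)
To compute CLOSURE, for each item [A → α.Bβ] where B is a non-terminal, add [B → .γ] for all productions B → γ; repeat for the newly added items until nothing changes.

Start with: [D → . E]
  [D → . E] has the dot before E: add [E → . A], [E → .], [E → . b]
  [E → . A] has the dot before A: add [A → . b c], [A → . -]
No further items can be added.

CLOSURE = { [A → . -], [A → . b c], [D → . E], [E → . A], [E → . b], [E → .] }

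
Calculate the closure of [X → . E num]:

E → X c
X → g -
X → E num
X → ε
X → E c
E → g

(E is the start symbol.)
{ [E → . X c], [E → . g], [X → . E c], [X → . E num], [X → . g -], [X → .] }

Start with: [X → . E num]
  [X → . E num] has the dot before E: add [E → . X c], [E → . g]
  [E → . X c] has the dot before X: add [X → . g -], [X → .], [X → . E c]
No further items can be added.

CLOSURE = { [E → . X c], [E → . g], [X → . E c], [X → . E num], [X → . g -], [X → .] }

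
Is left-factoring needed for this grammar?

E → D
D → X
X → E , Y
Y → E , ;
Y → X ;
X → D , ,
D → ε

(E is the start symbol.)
No, left-factoring is not needed

Left-factoring is needed when two productions for the same non-terminal
share a common prefix on the right-hand side.

Productions for D:
  D → X
  D → ε
Productions for X:
  X → E , Y
  X → D , ,
Productions for Y:
  Y → E , ;
  Y → X ;

No common prefixes found.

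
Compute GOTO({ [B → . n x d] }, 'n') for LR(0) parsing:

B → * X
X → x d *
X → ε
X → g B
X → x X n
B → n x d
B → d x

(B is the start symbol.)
{ [B → n . x d] }

GOTO(I, 'n') = CLOSURE({ [A → αX.β] : [A → α.Xβ] ∈ I, X = 'n' })

Items with dot before 'n', with the dot advanced:
  [B → . n x d] → [B → n . x d]
Closure adds nothing (no advanced item has the dot before a non-terminal).

GOTO = { [B → n . x d] }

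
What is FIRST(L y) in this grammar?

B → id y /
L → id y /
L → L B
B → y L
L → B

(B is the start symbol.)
{ 'id', 'y' }

FIRST sets of the non-terminals involved (from the grammar, by fixed-point iteration):
  FIRST(L) = { 'id', 'y' }

To compute FIRST(L y), process the symbols left to right:
Symbol L is a non-terminal. Add FIRST(L) \ {ε} = { 'id', 'y' }
L is not nullable (ε ∉ FIRST(L)), so stop here.
FIRST(L y) = { 'id', 'y' }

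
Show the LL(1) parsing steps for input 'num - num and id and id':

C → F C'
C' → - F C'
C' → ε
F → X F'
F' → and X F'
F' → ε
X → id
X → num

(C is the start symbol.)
Stack is shown with the top on the left.

Stack          Input                      Action
------------------------------------------------
C $            num - num and id and id $  output C → F C'
F C' $         num - num and id and id $  output F → X F'
X F' C' $      num - num and id and id $  output X → num
num F' C' $    num - num and id and id $  match 'num'
F' C' $        - num and id and id $      output F' → ε
C' $           - num and id and id $      output C' → - F C'
- F C' $       - num and id and id $      match '-'
F C' $         num and id and id $        output F → X F'
X F' C' $      num and id and id $        output X → num
num F' C' $    num and id and id $        match 'num'
F' C' $        and id and id $            output F' → and X F'
and X F' C' $  and id and id $            match 'and'
X F' C' $      id and id $                output X → id
id F' C' $     id and id $                match 'id'
F' C' $        and id $                   output F' → and X F'
and X F' C' $  and id $                   match 'and'
X F' C' $      id $                       output X → id
id F' C' $     id $                       match 'id'
F' C' $        $                          output F' → ε
C' $           $                          output C' → ε
$              $                          accept

The string is accepted.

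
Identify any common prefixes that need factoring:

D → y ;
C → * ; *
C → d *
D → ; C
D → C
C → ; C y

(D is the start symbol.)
No, left-factoring is not needed

Left-factoring is needed when two productions for the same non-terminal
share a common prefix on the right-hand side.

Productions for D:
  D → y ;
  D → ; C
  D → C
Productions for C:
  C → * ; *
  C → d *
  C → ; C y

No common prefixes found.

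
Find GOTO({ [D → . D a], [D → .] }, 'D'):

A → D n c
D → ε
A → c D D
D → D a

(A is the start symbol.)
GOTO(I, 'D') = CLOSURE({ [A → αX.β] : [A → α.Xβ] ∈ I, X = 'D' })

Items with dot before 'D', with the dot advanced:
  [D → . D a] → [D → D . a]
Closure adds nothing (no advanced item has the dot before a non-terminal).

GOTO = { [D → D . a] }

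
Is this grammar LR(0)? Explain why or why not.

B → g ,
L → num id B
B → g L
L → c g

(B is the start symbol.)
A grammar is LR(0) if no state in the canonical LR(0) collection has:
  - both a shift item (dot before a terminal) and a complete item (shift-reduce conflict), or
  - two or more complete items (reduce-reduce conflict; the accept item [B' → B .] counts as a complete item here).

Augment with B' → B and build the canonical LR(0) collection (I0 = CLOSURE({[B' → . B]}), then GOTO on every symbol after a dot until no new states appear). It has 10 states:
  I0: { [B → . g ,], [B → . g L], [B' → . B] }  — shift
  I1: { [B' → B .] }  — accept
  I2: { [B → g . ,], [B → g . L], [L → . c g], [L → . num id B] }  — shift
  I3: { [B → g , .] }  — reduce
  I4: { [B → g L .] }  — reduce
  I5: { [L → c . g] }  — shift
  I6: { [L → num . id B] }  — shift
  I7: { [B → . g ,], [B → . g L], [L → num id . B] }  — shift
  I8: { [L → num id B .] }  — reduce
  I9: { [L → c g .] }  — reduce

Every state is either a pure shift/goto state or contains exactly one complete item and nothing to shift — no conflicts. The grammar is LR(0).

Answer: Yes, the grammar is LR(0)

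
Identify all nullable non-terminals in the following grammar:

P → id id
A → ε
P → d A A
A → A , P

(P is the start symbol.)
{ 'A' }

A non-terminal is nullable if it can derive ε (the empty string): either it has an ε-production, or it has a production whose right-hand side consists entirely of nullable non-terminals.

ε-productions: A → ε
So A is immediately nullable.
No further non-terminal can be added: every production for the remaining non-terminals contains a terminal or a non-nullable non-terminal.
Nullable = { 'A' }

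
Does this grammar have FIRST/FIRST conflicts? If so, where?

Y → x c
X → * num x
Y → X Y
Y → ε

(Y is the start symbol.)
A FIRST/FIRST conflict occurs when two productions N → α and N → β for the same non-terminal have FIRST(α) ∩ FIRST(β) ≠ ∅ (with ε ∈ FIRST of a nullable right-hand side, so two nullable alternatives also conflict).

FIRST sets of the non-terminals at (or reachable through a nullable prefix from) the front of some alternative:
  FIRST(X) = { '*' }

Productions for Y:
  Y → x c: FIRST = { 'x' }
  Y → X Y: FIRST = { '*' }
  Y → ε: FIRST = { ε }
X has only one production, so no FIRST/FIRST conflict is possible there.

All alternatives of each non-terminal have pairwise disjoint FIRST sets.

Answer: No FIRST/FIRST conflicts.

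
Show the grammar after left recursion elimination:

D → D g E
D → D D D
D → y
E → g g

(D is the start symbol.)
D → y D'
D' → g E D'
D' → D D D'
D' → ε
E → g g

D is directly left-recursive. The standard transformation for
  A → A α₁ | ... | A α_m | β₁ | ... | β_n
is
  A  → β₁ A' | ... | β_n A'
  A' → α₁ A' | ... | α_m A' | ε

D → y becomes D → y D'
D → D g E becomes D' → g E D'
D → D D D becomes D' → D D D'
Add D' → ε

Productions for other non-terminals are unchanged:
  E → g g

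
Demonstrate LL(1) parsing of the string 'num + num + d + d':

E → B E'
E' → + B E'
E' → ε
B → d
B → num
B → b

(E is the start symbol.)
LL(1) parsing maintains a stack (initially the start symbol over $) and the input. At each step: if the stack top is a terminal, match it against the current input token; if it is a non-terminal N, replace it with the RHS of M[N, lookahead] (the unique production whose predict set contains the lookahead).

Stack is shown with the top on the left.

Stack     Input                Action
-------------------------------------
E $       num + num + d + d $  output E → B E'
B E' $    num + num + d + d $  output B → num
num E' $  num + num + d + d $  match 'num'
E' $      + num + d + d $      output E' → + B E'
+ B E' $  + num + d + d $      match '+'
B E' $    num + d + d $        output B → num
num E' $  num + d + d $        match 'num'
E' $      + d + d $            output E' → + B E'
+ B E' $  + d + d $            match '+'
B E' $    d + d $              output B → d
d E' $    d + d $              match 'd'
E' $      + d $                output E' → + B E'
+ B E' $  + d $                match '+'
B E' $    d $                  output B → d
d E' $    d $                  match 'd'
E' $      $                    output E' → ε
$         $                    accept

The string is accepted.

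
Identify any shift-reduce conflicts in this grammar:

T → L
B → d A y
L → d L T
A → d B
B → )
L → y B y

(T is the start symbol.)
No shift-reduce conflicts

Augment with T' → T and build the canonical LR(0) collection (I0 = CLOSURE({[T' → . T]}), then GOTO on every symbol after a dot until no new states appear). It has 15 states:
  I0: { [L → . d L T], [L → . y B y], [T → . L], [T' → . T] }  — shift
  I1: { [T → L .] }  — reduce
  I2: { [T' → T .] }  — accept
  I3: { [L → . d L T], [L → . y B y], [L → d . L T] }  — shift
  I4: { [B → . )], [B → . d A y], [L → y . B y] }  — shift
  I5: { [B → ) .] }  — reduce
  I6: { [L → y B . y] }  — shift
  I7: { [A → . d B], [B → d . A y] }  — shift
  I8: { [B → d A . y] }  — shift
  I9: { [A → d . B], [B → . )], [B → . d A y] }  — shift
  I10: { [A → d B .] }  — reduce
  I11: { [B → d A y .] }  — reduce
  I12: { [L → y B y .] }  — reduce
  I13: { [L → . d L T], [L → . y B y], [L → d L . T], [T → . L] }  — shift
  I14: { [L → d L T .] }  — reduce

No state contains both a complete item and a shift item.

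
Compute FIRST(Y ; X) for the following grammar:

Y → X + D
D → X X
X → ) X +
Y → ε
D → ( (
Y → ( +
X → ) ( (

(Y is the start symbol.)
FIRST sets of the non-terminals involved (from the grammar, by fixed-point iteration):
  FIRST(Y) = { '(', ')', ε }

To compute FIRST(Y ; X), process the symbols left to right:
Symbol Y is a non-terminal. Add FIRST(Y) \ {ε} = { '(', ')' }
Y is nullable (ε ∈ FIRST(Y)), continue to the next symbol.
Symbol ; is a terminal. Add ';' and stop.
FIRST(Y ; X) = { '(', ')', ';' }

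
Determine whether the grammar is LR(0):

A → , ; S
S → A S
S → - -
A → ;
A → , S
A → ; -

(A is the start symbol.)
No. Shift-reduce conflict between [A → ; .] and [A → ; . -]

A grammar is LR(0) if no state in the canonical LR(0) collection has:
  - both a shift item (dot before a terminal) and a complete item (shift-reduce conflict), or
  - two or more complete items (reduce-reduce conflict; the accept item [A' → A .] counts as a complete item here).

Augment with A' → A and build the canonical LR(0) collection (I0 = CLOSURE({[A' → . A]}), then GOTO on every symbol after a dot until no new states appear). It has 13 states:
  I0: { [A → . , ; S], [A → . , S], [A → . ; -], [A → . ;], [A' → . A] }  — shift
  I1: { [A → , . ; S], [A → , . S], [A → . , ; S], [A → . , S], [A → . ; -], [A → . ;], [S → . - -], [S → . A S] }  — shift
  I2: { [A → ; . -], [A → ; .] }  — shift, reduce
  I3: { [A' → A .] }  — accept
  I4: { [A → ; - .] }  — reduce
  I5: { [S → - . -] }  — shift
  I6: { [A → , ; . S], [A → . , ; S], [A → . , S], [A → . ; -], [A → . ;], [A → ; . -], [A → ; .], [S → . - -], [S → . A S] }  — shift, reduce
  I7: { [A → . , ; S], [A → . , S], [A → . ; -], [A → . ;], [S → . - -], [S → . A S], [S → A . S] }  — shift
  I8: { [A → , S .] }  — reduce
  I9: { [S → A S .] }  — reduce
  I10: { [A → ; - .], [S → - . -] }  — shift, reduce
  I11: { [A → , ; S .] }  — reduce
  I12: { [S → - - .] }  — reduce

Conflict in state I2:
  Shift-reduce conflict between [A → ; .] and [A → ; . -]
So the grammar is NOT LR(0).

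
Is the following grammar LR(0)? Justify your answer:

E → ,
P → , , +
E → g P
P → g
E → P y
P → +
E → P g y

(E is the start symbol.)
A grammar is LR(0) if no state in the canonical LR(0) collection has:
  - both a shift item (dot before a terminal) and a complete item (shift-reduce conflict), or
  - two or more complete items (reduce-reduce conflict; the accept item [E' → E .] counts as a complete item here).

Augment with E' → E and build the canonical LR(0) collection (I0 = CLOSURE({[E' → . E]}), then GOTO on every symbol after a dot until no new states appear). It has 14 states:
  I0: { [E → . ,], [E → . P g y], [E → . P y], [E → . g P], [E' → . E], [P → . +], [P → . , , +], [P → . g] }  — shift
  I1: { [P → + .] }  — reduce
  I2: { [E → , .], [P → , . , +] }  — shift, reduce
  I3: { [E' → E .] }  — accept
  I4: { [E → P . g y], [E → P . y] }  — shift
  I5: { [E → g . P], [P → . +], [P → . , , +], [P → . g], [P → g .] }  — shift, reduce
  I6: { [P → , . , +] }  — shift
  I7: { [E → g P .] }  — reduce
  I8: { [P → g .] }  — reduce
  I9: { [P → , , . +] }  — shift
  I10: { [P → , , + .] }  — reduce
  I11: { [E → P g . y] }  — shift
  I12: { [E → P y .] }  — reduce
  I13: { [E → P g y .] }  — reduce

Conflict in state I2:
  Shift-reduce conflict between [E → , .] and [P → , . , +]
So the grammar is NOT LR(0).

Answer: No. Shift-reduce conflict between [E → , .] and [P → , . , +]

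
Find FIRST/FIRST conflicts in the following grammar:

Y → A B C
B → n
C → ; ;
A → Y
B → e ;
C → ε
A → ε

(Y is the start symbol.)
A FIRST/FIRST conflict occurs when two productions N → α and N → β for the same non-terminal have FIRST(α) ∩ FIRST(β) ≠ ∅ (with ε ∈ FIRST of a nullable right-hand side, so two nullable alternatives also conflict).

FIRST sets of the non-terminals at (or reachable through a nullable prefix from) the front of some alternative:
  FIRST(Y) = { 'e', 'n' }

Productions for B:
  B → n: FIRST = { 'n' }
  B → e ;: FIRST = { 'e' }
Productions for C:
  C → ; ;: FIRST = { ';' }
  C → ε: FIRST = { ε }
Productions for A:
  A → Y: FIRST = { 'e', 'n' }
  A → ε: FIRST = { ε }
Y has only one production, so no FIRST/FIRST conflict is possible there.

All alternatives of each non-terminal have pairwise disjoint FIRST sets.

Answer: No FIRST/FIRST conflicts.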